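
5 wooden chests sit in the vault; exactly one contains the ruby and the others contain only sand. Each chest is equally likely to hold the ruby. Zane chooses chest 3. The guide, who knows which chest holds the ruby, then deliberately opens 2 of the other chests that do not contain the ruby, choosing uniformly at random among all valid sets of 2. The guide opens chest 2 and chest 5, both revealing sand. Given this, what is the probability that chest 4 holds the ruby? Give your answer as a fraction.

2/5

Consider each possible location of the ruby in turn.
If it is in either of chests 1 and 4 (prior 1/5 each): the guide has 3 equally likely choices, so probability 1/3; weight (1/5)·(1/3) = 1/15 each.
If it is in either of chests 2 and 5 (prior 1/5 each): that chest was opened and seen not to hold the prize — ruled out; weight (1/5)·0 = 0 each.
If it is in chest 3 (prior 1/5): the guide has 6 equally likely choices, so probability 1/6; weight (1/5)·(1/6) = 1/30.
The weights sum to 1/6.
So P(the ruby in chest 4 | the guide opened chest 2 and chest 5) = (1/15) / (1/6) = 2/5.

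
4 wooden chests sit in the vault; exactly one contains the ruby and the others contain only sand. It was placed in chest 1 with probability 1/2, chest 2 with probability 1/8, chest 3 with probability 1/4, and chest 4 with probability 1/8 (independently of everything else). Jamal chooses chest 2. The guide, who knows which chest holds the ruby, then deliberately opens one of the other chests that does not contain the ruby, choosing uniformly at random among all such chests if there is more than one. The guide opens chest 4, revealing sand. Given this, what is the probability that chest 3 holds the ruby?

Consider each possible location of the ruby in turn.
If it is in chest 1 (prior 1/2): the guide has 2 equally likely choices, so probability 1/2; weight (1/2)·(1/2) = 1/4.
If it is in chest 2 (prior 1/8): the guide has 3 equally likely choices, so probability 1/3; weight (1/8)·(1/3) = 1/24.
If it is in chest 3 (prior 1/4): the guide has 2 equally likely choices, so probability 1/2; weight (1/4)·(1/2) = 1/8.
If it is in chest 4 (prior 1/8): the guide opened chest 4, so this case is ruled out; weight (1/8)·0 = 0.
The weights sum to 5/12.
So P(the ruby in chest 3 | the guide opened chest 4) = (1/8) / (5/12) = 3/10.

3/10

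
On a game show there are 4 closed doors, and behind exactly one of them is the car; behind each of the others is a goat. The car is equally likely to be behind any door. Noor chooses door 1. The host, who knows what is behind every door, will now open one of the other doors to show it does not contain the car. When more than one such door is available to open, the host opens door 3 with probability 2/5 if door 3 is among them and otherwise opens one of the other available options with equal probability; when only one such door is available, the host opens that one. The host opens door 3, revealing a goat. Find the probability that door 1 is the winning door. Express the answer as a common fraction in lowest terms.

1/3

Consider each possible location of the car in turn.
If it is behind any of doors 1, 2, and 4 (prior 1/4 each): door 3 is available, opened with probability 2/5; weight (1/4)·(2/5) = 1/10 each.
If it is behind door 3 (prior 1/4): the host opened door 3, so this case is ruled out; weight (1/4)·0 = 0.
The weights sum to 3/10.
So P(the car behind door 1 | the host opened door 3) = (1/10) / (3/10) = 1/3.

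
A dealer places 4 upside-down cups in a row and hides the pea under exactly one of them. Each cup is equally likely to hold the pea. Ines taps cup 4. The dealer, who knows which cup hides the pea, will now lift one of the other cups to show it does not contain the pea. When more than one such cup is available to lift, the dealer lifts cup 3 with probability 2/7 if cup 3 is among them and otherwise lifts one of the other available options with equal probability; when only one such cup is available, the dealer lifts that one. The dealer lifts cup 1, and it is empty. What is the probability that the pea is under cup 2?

Condition on the true location of the pea.
If it is under cup 1 (prior 1/4): the dealer opened cup 1, so this case is ruled out; weight (1/4)·0 = 0.
If it is under cup 2 (prior 1/4): cup 3 is available but not opened, probability 5/7; weight (1/4)·(5/7) = 5/28.
If it is under cup 3 (prior 1/4): cup 3 holds the prize so is unavailable; the dealer chooses uniformly among the 2 others, probability 1/2; weight (1/4)·(1/2) = 1/8.
If it is under cup 4 (prior 1/4): cup 3 is available but not opened; cup 1 gets probability (1 − 2/7)/2 = 5/14; weight (1/4)·(5/14) = 5/56.
The weights sum to 11/28.
So P(the pea under cup 2 | the dealer opened cup 1) = (5/28) / (11/28) = 5/11.

5/11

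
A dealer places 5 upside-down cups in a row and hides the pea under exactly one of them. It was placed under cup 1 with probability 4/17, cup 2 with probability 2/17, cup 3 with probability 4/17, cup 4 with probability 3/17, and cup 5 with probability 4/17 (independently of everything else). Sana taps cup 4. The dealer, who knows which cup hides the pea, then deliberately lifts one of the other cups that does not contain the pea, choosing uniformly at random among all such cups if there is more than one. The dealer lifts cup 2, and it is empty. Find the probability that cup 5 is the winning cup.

16/57

Consider each possible location of the pea in turn.
If it is under any of cups 1, 3, and 5 (prior 4/17 each): the dealer has 3 equally likely choices, so probability 1/3; weight (4/17)·(1/3) = 4/51 each.
If it is under cup 2 (prior 2/17): the dealer opened cup 2, so this case is ruled out; weight (2/17)·0 = 0.
If it is under cup 4 (prior 3/17): the dealer has 4 equally likely choices, so probability 1/4; weight (3/17)·(1/4) = 3/68.
The weights sum to 19/68.
So P(the pea under cup 5 | the dealer opened cup 2) = (4/51) / (19/68) = 16/57.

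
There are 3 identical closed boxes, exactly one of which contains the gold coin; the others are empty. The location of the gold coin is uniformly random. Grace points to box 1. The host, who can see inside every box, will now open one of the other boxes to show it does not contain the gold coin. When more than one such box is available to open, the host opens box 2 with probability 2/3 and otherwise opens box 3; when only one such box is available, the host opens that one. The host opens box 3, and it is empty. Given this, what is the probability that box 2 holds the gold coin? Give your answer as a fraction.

Apply Bayes' rule, conditioning on where the gold coin actually is.
If it is in box 1 (prior 1/3): box 2 is available but not opened, probability 1/3; weight (1/3)·(1/3) = 1/9.
If it is in box 2 (prior 1/3): only box 3 is available, probability 1; weight (1/3)·1 = 1/3.
If it is in box 3 (prior 1/3): the host opened box 3, so this case is ruled out; weight (1/3)·0 = 0.
The weights sum to 4/9.
So P(the gold coin in box 2 | the host opened box 3) = (1/3) / (4/9) = 3/4.

3/4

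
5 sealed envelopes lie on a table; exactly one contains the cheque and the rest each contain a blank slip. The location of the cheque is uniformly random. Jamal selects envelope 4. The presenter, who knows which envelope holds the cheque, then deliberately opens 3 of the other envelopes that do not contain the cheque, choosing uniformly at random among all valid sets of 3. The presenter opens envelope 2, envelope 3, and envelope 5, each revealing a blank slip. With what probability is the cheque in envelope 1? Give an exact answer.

4/5

Apply Bayes' rule, conditioning on where the cheque actually is.
If it is in envelope 1 (prior 1/5): the presenter has no choice, probability 1; weight (1/5)·1 = 1/5.
If it is in any of envelopes 2, 3, and 5 (prior 1/5 each): that envelope was opened and seen not to hold the prize — ruled out; weight (1/5)·0 = 0 each.
If it is in envelope 4 (prior 1/5): the presenter has 4 equally likely choices, so probability 1/4; weight (1/5)·(1/4) = 1/20.
The weights sum to 1/4.
So P(the cheque in envelope 1 | the presenter opened envelope 2, envelope 3, and envelope 5) = (1/5) / (1/4) = 4/5.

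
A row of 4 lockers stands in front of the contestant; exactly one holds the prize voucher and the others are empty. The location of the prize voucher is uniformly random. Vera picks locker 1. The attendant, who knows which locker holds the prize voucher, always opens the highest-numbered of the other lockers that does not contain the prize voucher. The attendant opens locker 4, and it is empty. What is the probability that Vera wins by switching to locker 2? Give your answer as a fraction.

1/3

Apply Bayes' rule, conditioning on where the prize voucher actually is.
If it is in any of lockers 1, 2, and 3 (prior 1/4 each): locker 4 is the highest-numbered option available, probability 1; weight (1/4)·1 = 1/4 each.
If it is in locker 4 (prior 1/4): the attendant opened locker 4, so this case is ruled out; weight (1/4)·0 = 0.
The weights sum to 3/4.
So P(the prize voucher in locker 2 | the attendant opened locker 4) = (1/4) / (3/4) = 1/3.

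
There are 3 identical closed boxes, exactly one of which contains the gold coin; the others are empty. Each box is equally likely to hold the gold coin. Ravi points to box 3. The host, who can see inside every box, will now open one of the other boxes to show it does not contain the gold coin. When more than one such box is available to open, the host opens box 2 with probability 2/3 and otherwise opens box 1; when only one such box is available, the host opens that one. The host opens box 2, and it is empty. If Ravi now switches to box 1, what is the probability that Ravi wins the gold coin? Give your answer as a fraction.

3/5

Condition on the true location of the gold coin.
If it is in box 1 (prior 1/3): only box 2 is available, probability 1; weight (1/3)·1 = 1/3.
If it is in box 2 (prior 1/3): the host opened box 2, so this case is ruled out; weight (1/3)·0 = 0.
If it is in box 3 (prior 1/3): box 2 is available, opened with probability 2/3; weight (1/3)·(2/3) = 2/9.
The weights sum to 5/9.
So P(the gold coin in box 1 | the host opened box 2) = (1/3) / (5/9) = 3/5.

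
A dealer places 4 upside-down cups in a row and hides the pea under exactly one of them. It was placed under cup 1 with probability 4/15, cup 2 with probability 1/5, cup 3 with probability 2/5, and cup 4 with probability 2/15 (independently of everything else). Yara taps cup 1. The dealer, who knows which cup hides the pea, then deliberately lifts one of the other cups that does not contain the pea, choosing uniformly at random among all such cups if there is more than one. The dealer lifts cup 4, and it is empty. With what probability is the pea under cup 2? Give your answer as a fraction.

9/35

Condition on the true location of the pea.
If it is under cup 1 (prior 4/15): the dealer has 3 equally likely choices, so probability 1/3; weight (4/15)·(1/3) = 4/45.
If it is under cup 2 (prior 1/5): the dealer has 2 equally likely choices, so probability 1/2; weight (1/5)·(1/2) = 1/10.
If it is under cup 3 (prior 2/5): the dealer has 2 equally likely choices, so probability 1/2; weight (2/5)·(1/2) = 1/5.
If it is under cup 4 (prior 2/15): the dealer opened cup 4, so this case is ruled out; weight (2/15)·0 = 0.
The weights sum to 7/18.
So P(the pea under cup 2 | the dealer opened cup 4) = (1/10) / (7/18) = 9/35.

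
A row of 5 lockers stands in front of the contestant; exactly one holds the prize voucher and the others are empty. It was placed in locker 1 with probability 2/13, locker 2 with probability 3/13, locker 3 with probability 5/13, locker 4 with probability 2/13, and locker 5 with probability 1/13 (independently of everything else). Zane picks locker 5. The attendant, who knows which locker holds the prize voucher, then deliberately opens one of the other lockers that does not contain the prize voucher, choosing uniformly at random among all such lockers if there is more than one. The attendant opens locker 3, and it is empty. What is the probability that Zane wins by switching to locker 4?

Condition on the true location of the prize voucher.
If it is in either of lockers 1 and 4 (prior 2/13 each): the attendant has 3 equally likely choices, so probability 1/3; weight (2/13)·(1/3) = 2/39 each.
If it is in locker 2 (prior 3/13): the attendant has 3 equally likely choices, so probability 1/3; weight (3/13)·(1/3) = 1/13.
If it is in locker 3 (prior 5/13): the attendant opened locker 3, so this case is ruled out; weight (5/13)·0 = 0.
If it is in locker 5 (prior 1/13): the attendant has 4 equally likely choices, so probability 1/4; weight (1/13)·(1/4) = 1/52.
The weights sum to 31/156.
So P(the prize voucher in locker 4 | the attendant opened locker 3) = (2/39) / (31/156) = 8/31.

8/31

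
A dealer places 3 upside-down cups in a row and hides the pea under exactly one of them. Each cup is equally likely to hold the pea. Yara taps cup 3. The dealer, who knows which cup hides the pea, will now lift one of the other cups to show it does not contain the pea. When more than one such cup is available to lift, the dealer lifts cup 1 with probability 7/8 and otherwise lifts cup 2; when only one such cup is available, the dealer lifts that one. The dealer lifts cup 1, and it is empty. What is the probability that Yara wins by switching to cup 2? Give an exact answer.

8/15

Apply Bayes' rule, conditioning on where the pea actually is.
If it is under cup 1 (prior 1/3): the dealer opened cup 1, so this case is ruled out; weight (1/3)·0 = 0.
If it is under cup 2 (prior 1/3): only cup 1 is available, probability 1; weight (1/3)·1 = 1/3.
If it is under cup 3 (prior 1/3): cup 1 is available, opened with probability 7/8; weight (1/3)·(7/8) = 7/24.
The weights sum to 5/8.
So P(the pea under cup 2 | the dealer opened cup 1) = (1/3) / (5/8) = 8/15.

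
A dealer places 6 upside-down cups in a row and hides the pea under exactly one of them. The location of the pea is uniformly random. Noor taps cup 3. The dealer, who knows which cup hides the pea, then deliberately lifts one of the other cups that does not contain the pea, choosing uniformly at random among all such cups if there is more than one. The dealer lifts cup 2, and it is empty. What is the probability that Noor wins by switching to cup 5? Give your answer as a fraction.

Apply Bayes' rule, conditioning on where the pea actually is.
If it is under any of cups 1, 4, 5, and 6 (prior 1/6 each): the dealer has 4 equally likely choices, so probability 1/4; weight (1/6)·(1/4) = 1/24 each.
If it is under cup 2 (prior 1/6): the dealer opened cup 2, so this case is ruled out; weight (1/6)·0 = 0.
If it is under cup 3 (prior 1/6): the dealer has 5 equally likely choices, so probability 1/5; weight (1/6)·(1/5) = 1/30.
The weights sum to 1/5.
So P(the pea under cup 5 | the dealer opened cup 2) = (1/24) / (1/5) = 5/24.

5/24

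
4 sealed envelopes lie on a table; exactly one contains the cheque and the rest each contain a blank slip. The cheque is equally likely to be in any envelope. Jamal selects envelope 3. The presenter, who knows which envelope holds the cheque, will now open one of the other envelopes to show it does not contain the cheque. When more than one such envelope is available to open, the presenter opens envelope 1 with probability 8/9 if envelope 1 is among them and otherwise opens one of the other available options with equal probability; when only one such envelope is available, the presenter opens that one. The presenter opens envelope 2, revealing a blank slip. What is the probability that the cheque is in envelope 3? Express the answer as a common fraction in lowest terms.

Condition on the true location of the cheque.
If it is in envelope 1 (prior 1/4): envelope 1 holds the prize so is unavailable; the presenter chooses uniformly among the 2 others, probability 1/2; weight (1/4)·(1/2) = 1/8.
If it is in envelope 2 (prior 1/4): the presenter opened envelope 2, so this case is ruled out; weight (1/4)·0 = 0.
If it is in envelope 3 (prior 1/4): envelope 1 is available but not opened; envelope 2 gets probability (1 − 8/9)/2 = 1/18; weight (1/4)·(1/18) = 1/72.
If it is in envelope 4 (prior 1/4): envelope 1 is available but not opened, probability 1/9; weight (1/4)·(1/9) = 1/36.
The weights sum to 1/6.
So P(the cheque in envelope 3 | the presenter opened envelope 2) = (1/72) / (1/6) = 1/12.

1/12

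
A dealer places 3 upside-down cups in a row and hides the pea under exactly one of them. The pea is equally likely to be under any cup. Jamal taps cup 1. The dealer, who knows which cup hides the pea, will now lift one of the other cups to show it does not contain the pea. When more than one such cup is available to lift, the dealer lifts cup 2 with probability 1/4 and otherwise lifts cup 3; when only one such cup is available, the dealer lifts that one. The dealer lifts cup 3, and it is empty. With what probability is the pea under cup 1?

3/7

Consider each possible location of the pea in turn.
If it is under cup 1 (prior 1/3): cup 2 is available but not opened, probability 3/4; weight (1/3)·(3/4) = 1/4.
If it is under cup 2 (prior 1/3): only cup 3 is available, probability 1; weight (1/3)·1 = 1/3.
If it is under cup 3 (prior 1/3): the dealer opened cup 3, so this case is ruled out; weight (1/3)·0 = 0.
The weights sum to 7/12.
So P(the pea under cup 1 | the dealer opened cup 3) = (1/4) / (7/12) = 3/7.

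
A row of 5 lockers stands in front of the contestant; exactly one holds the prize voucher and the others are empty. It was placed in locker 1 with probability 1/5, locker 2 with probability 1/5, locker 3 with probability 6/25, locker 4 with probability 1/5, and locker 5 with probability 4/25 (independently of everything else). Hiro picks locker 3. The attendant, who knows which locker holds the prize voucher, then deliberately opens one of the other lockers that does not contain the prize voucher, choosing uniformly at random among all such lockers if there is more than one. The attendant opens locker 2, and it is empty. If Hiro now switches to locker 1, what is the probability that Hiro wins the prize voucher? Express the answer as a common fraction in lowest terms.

10/37

Condition on the true location of the prize voucher.
If it is in either of lockers 1 and 4 (prior 1/5 each): the attendant has 3 equally likely choices, so probability 1/3; weight (1/5)·(1/3) = 1/15 each.
If it is in locker 2 (prior 1/5): the attendant opened locker 2, so this case is ruled out; weight (1/5)·0 = 0.
If it is in locker 3 (prior 6/25): the attendant has 4 equally likely choices, so probability 1/4; weight (6/25)·(1/4) = 3/50.
If it is in locker 5 (prior 4/25): the attendant has 3 equally likely choices, so probability 1/3; weight (4/25)·(1/3) = 4/75.
The weights sum to 37/150.
So P(the prize voucher in locker 1 | the attendant opened locker 2) = (1/15) / (37/150) = 10/37.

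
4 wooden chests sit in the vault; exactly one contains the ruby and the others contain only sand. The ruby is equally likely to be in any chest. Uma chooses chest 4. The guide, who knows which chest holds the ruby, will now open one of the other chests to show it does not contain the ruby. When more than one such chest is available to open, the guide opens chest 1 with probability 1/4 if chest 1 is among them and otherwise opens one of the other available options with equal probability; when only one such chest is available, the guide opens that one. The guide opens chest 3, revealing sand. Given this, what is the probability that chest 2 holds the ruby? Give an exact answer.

6/13

Apply Bayes' rule, conditioning on where the ruby actually is.
If it is in chest 1 (prior 1/4): chest 1 holds the prize so is unavailable; the guide chooses uniformly among the 2 others, probability 1/2; weight (1/4)·(1/2) = 1/8.
If it is in chest 2 (prior 1/4): chest 1 is available but not opened, probability 3/4; weight (1/4)·(3/4) = 3/16.
If it is in chest 3 (prior 1/4): the guide opened chest 3, so this case is ruled out; weight (1/4)·0 = 0.
If it is in chest 4 (prior 1/4): chest 1 is available but not opened; chest 3 gets probability (1 − 1/4)/2 = 3/8; weight (1/4)·(3/8) = 3/32.
The weights sum to 13/32.
So P(the ruby in chest 2 | the guide opened chest 3) = (3/16) / (13/32) = 6/13.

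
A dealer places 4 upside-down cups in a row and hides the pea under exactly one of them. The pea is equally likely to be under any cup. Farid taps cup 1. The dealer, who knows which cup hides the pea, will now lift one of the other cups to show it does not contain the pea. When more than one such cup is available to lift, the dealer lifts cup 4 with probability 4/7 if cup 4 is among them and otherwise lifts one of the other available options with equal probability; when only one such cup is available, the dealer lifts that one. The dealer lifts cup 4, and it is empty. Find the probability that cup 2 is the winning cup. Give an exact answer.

1/3

Condition on the true location of the pea.
If it is under any of cups 1, 2, and 3 (prior 1/4 each): cup 4 is available, opened with probability 4/7; weight (1/4)·(4/7) = 1/7 each.
If it is under cup 4 (prior 1/4): the dealer opened cup 4, so this case is ruled out; weight (1/4)·0 = 0.
The weights sum to 3/7.
So P(the pea under cup 2 | the dealer opened cup 4) = (1/7) / (3/7) = 1/3.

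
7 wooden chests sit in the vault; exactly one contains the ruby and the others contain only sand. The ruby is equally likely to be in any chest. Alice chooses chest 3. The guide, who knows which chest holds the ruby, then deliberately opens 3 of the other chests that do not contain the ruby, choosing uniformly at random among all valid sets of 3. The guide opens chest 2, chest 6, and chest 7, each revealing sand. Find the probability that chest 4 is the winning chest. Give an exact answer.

Consider each possible location of the ruby in turn.
If it is in any of chests 1, 4, and 5 (prior 1/7 each): the guide has 10 equally likely choices, so probability 1/10; weight (1/7)·(1/10) = 1/70 each.
If it is in any of chests 2, 6, and 7 (prior 1/7 each): that chest was opened and seen not to hold the prize — ruled out; weight (1/7)·0 = 0 each.
If it is in chest 3 (prior 1/7): the guide has 20 equally likely choices, so probability 1/20; weight (1/7)·(1/20) = 1/140.
The weights sum to 1/20.
So P(the ruby in chest 4 | the guide opened chest 2, chest 6, and chest 7) = (1/70) / (1/20) = 2/7.

2/7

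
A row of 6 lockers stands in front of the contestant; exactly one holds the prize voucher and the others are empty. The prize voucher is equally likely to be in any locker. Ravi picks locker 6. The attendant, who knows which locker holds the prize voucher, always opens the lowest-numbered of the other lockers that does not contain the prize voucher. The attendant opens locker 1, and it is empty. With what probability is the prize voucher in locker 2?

Apply Bayes' rule, conditioning on where the prize voucher actually is.
If it is in locker 1 (prior 1/6): the attendant opened locker 1, so this case is ruled out; weight (1/6)·0 = 0.
If it is in any of lockers 2, 3, 4, 5, and 6 (prior 1/6 each): locker 1 is the lowest-numbered option available, probability 1; weight (1/6)·1 = 1/6 each.
The weights sum to 5/6.
So P(the prize voucher in locker 2 | the attendant opened locker 1) = (1/6) / (5/6) = 1/5.

1/5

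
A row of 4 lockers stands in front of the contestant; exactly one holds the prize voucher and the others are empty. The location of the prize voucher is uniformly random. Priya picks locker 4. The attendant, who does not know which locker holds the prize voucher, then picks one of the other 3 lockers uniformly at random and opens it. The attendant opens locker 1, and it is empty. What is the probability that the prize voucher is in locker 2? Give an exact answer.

1/3

Condition on the true location of the prize voucher.
If it is in locker 1 (prior 1/4): the attendant opened locker 1, so this case is ruled out; weight (1/4)·0 = 0.
If it is in any of lockers 2, 3, and 4 (prior 1/4 each): the attendant picks locker 1 with probability 1/3 regardless, and it is not the prize; weight (1/4)·(1/3) = 1/12 each.
The weights sum to 1/4.
So P(the prize voucher in locker 2 | the attendant opened locker 1) = (1/12) / (1/4) = 1/3.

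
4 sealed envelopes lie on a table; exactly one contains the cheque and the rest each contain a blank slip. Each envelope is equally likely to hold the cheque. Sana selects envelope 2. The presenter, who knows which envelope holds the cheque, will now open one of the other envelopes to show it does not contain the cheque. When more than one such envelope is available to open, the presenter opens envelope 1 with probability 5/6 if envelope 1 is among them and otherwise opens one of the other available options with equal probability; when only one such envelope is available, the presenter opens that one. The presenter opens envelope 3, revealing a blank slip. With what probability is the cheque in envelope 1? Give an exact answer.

Condition on the true location of the cheque.
If it is in envelope 1 (prior 1/4): envelope 1 holds the prize so is unavailable; the presenter chooses uniformly among the 2 others, probability 1/2; weight (1/4)·(1/2) = 1/8.
If it is in envelope 2 (prior 1/4): envelope 1 is available but not opened; envelope 3 gets probability (1 − 5/6)/2 = 1/12; weight (1/4)·(1/12) = 1/48.
If it is in envelope 3 (prior 1/4): the presenter opened envelope 3, so this case is ruled out; weight (1/4)·0 = 0.
If it is in envelope 4 (prior 1/4): envelope 1 is available but not opened, probability 1/6; weight (1/4)·(1/6) = 1/24.
The weights sum to 3/16.
So P(the cheque in envelope 1 | the presenter opened envelope 3) = (1/8) / (3/16) = 2/3.

2/3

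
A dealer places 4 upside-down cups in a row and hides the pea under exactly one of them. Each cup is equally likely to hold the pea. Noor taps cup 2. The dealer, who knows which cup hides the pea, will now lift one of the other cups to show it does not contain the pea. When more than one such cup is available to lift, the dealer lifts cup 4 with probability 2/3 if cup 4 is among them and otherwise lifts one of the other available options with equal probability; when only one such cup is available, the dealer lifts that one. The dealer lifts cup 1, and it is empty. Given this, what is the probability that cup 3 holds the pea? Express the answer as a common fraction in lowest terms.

Apply Bayes' rule, conditioning on where the pea actually is.
If it is under cup 1 (prior 1/4): the dealer opened cup 1, so this case is ruled out; weight (1/4)·0 = 0.
If it is under cup 2 (prior 1/4): cup 4 is available but not opened; cup 1 gets probability (1 − 2/3)/2 = 1/6; weight (1/4)·(1/6) = 1/24.
If it is under cup 3 (prior 1/4): cup 4 is available but not opened, probability 1/3; weight (1/4)·(1/3) = 1/12.
If it is under cup 4 (prior 1/4): cup 4 holds the prize so is unavailable; the dealer chooses uniformly among the 2 others, probability 1/2; weight (1/4)·(1/2) = 1/8.
The weights sum to 1/4.
So P(the pea under cup 3 | the dealer opened cup 1) = (1/12) / (1/4) = 1/3.

1/3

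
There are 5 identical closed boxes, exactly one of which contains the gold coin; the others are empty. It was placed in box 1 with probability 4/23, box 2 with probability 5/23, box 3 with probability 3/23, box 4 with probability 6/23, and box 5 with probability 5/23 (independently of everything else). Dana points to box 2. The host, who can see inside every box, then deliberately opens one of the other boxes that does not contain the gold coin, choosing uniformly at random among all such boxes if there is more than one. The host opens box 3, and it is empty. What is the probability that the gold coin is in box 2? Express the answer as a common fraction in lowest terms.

1/5

Consider each possible location of the gold coin in turn.
If it is in box 1 (prior 4/23): the host has 3 equally likely choices, so probability 1/3; weight (4/23)·(1/3) = 4/69.
If it is in box 2 (prior 5/23): the host has 4 equally likely choices, so probability 1/4; weight (5/23)·(1/4) = 5/92.
If it is in box 3 (prior 3/23): the host opened box 3, so this case is ruled out; weight (3/23)·0 = 0.
If it is in box 4 (prior 6/23): the host has 3 equally likely choices, so probability 1/3; weight (6/23)·(1/3) = 2/23.
If it is in box 5 (prior 5/23): the host has 3 equally likely choices, so probability 1/3; weight (5/23)·(1/3) = 5/69.
The weights sum to 25/92.
So P(the gold coin in box 2 | the host opened box 3) = (5/92) / (25/92) = 1/5.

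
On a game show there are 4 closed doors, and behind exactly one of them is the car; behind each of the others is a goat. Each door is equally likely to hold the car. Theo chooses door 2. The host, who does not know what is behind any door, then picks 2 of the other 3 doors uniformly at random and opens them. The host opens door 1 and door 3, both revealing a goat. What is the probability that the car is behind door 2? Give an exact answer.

Consider each possible location of the car in turn.
If it is behind either of doors 1 and 3 (prior 1/4 each): that door was opened and seen not to hold the prize — ruled out; weight (1/4)·0 = 0 each.
If it is behind either of doors 2 and 4 (prior 1/4 each): the host picks exactly this set with probability 1/3 regardless, and none is the prize; weight (1/4)·(1/3) = 1/12 each.
The weights sum to 1/6.
So P(the car behind door 2 | the host opened door 1 and door 3) = (1/12) / (1/6) = 1/2.

1/2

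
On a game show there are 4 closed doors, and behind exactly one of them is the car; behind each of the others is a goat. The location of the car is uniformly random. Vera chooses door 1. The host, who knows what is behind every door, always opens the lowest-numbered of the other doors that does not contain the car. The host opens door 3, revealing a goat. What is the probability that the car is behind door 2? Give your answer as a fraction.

Consider each possible location of the car in turn.
If it is behind either of doors 1 and 4 (prior 1/4 each): the host would have opened door 2 instead, probability 0; weight (1/4)·0 = 0 each.
If it is behind door 2 (prior 1/4): door 3 is the lowest-numbered option available, probability 1; weight (1/4)·1 = 1/4.
If it is behind door 3 (prior 1/4): the host opened door 3, so this case is ruled out; weight (1/4)·0 = 0.
The weights sum to 1/4.
So P(the car behind door 2 | the host opened door 3) = (1/4) / (1/4) = 1.

1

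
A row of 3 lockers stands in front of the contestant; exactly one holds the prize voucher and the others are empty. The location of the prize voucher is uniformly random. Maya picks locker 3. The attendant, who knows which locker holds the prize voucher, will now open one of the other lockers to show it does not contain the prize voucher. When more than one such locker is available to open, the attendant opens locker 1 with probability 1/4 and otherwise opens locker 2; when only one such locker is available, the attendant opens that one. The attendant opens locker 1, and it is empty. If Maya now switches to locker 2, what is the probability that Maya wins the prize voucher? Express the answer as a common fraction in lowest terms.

Consider each possible location of the prize voucher in turn.
If it is in locker 1 (prior 1/3): the attendant opened locker 1, so this case is ruled out; weight (1/3)·0 = 0.
If it is in locker 2 (prior 1/3): only locker 1 is available, probability 1; weight (1/3)·1 = 1/3.
If it is in locker 3 (prior 1/3): locker 1 is available, opened with probability 1/4; weight (1/3)·(1/4) = 1/12.
The weights sum to 5/12.
So P(the prize voucher in locker 2 | the attendant opened locker 1) = (1/3) / (5/12) = 4/5.

4/5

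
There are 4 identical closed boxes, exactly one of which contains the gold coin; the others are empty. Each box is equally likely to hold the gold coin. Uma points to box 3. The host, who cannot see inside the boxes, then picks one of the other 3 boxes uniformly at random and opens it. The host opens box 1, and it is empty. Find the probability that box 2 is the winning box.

Condition on the true location of the gold coin.
If it is in box 1 (prior 1/4): the host opened box 1, so this case is ruled out; weight (1/4)·0 = 0.
If it is in any of boxes 2, 3, and 4 (prior 1/4 each): the host picks box 1 with probability 1/3 regardless, and it is not the prize; weight (1/4)·(1/3) = 1/12 each.
The weights sum to 1/4.
So P(the gold coin in box 2 | the host opened box 1) = (1/12) / (1/4) = 1/3.

1/3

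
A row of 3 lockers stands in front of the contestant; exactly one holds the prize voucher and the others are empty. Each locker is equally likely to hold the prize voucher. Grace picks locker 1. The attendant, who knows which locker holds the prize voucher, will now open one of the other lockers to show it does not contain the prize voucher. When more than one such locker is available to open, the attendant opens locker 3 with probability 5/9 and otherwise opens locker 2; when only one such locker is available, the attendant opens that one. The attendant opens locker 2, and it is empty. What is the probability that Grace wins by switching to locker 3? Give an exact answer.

Condition on the true location of the prize voucher.
If it is in locker 1 (prior 1/3): locker 3 is available but not opened, probability 4/9; weight (1/3)·(4/9) = 4/27.
If it is in locker 2 (prior 1/3): the attendant opened locker 2, so this case is ruled out; weight (1/3)·0 = 0.
If it is in locker 3 (prior 1/3): only locker 2 is available, probability 1; weight (1/3)·1 = 1/3.
The weights sum to 13/27.
So P(the prize voucher in locker 3 | the attendant opened locker 2) = (1/3) / (13/27) = 9/13.

9/13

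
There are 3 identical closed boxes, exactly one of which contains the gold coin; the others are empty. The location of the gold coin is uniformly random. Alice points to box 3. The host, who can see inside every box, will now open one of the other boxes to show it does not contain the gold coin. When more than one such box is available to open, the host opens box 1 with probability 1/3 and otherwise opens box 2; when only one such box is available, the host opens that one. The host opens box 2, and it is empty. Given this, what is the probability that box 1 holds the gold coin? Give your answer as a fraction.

3/5

Condition on the true location of the gold coin.
If it is in box 1 (prior 1/3): only box 2 is available, probability 1; weight (1/3)·1 = 1/3.
If it is in box 2 (prior 1/3): the host opened box 2, so this case is ruled out; weight (1/3)·0 = 0.
If it is in box 3 (prior 1/3): box 1 is available but not opened, probability 2/3; weight (1/3)·(2/3) = 2/9.
The weights sum to 5/9.
So P(the gold coin in box 1 | the host opened box 2) = (1/3) / (5/9) = 3/5.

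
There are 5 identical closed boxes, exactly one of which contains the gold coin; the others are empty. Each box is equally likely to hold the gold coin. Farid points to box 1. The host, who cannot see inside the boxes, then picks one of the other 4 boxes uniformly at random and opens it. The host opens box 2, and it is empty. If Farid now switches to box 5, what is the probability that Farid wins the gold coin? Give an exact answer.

Because the host chose which box to open without knowing where the gold coin is, the choice is independent of the prize location. Learning that box 2 does not hold the gold coin simply rules out that one location and leaves the remaining 4 boxes still equally likely by symmetry.
So P(the gold coin in box 5) = 1/4.

1/4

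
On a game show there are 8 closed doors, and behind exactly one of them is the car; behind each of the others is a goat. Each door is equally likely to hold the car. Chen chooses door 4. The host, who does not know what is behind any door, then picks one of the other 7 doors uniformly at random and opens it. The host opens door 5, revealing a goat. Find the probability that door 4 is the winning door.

Apply Bayes' rule, conditioning on where the car actually is.
If it is behind any of doors 1, 2, 3, 4, 6, 7, and 8 (prior 1/8 each): the host picks door 5 with probability 1/7 regardless, and it is not the prize; weight (1/8)·(1/7) = 1/56 each.
If it is behind door 5 (prior 1/8): the host opened door 5, so this case is ruled out; weight (1/8)·0 = 0.
The weights sum to 1/8.
So P(the car behind door 4 | the host opened door 5) = (1/56) / (1/8) = 1/7.

1/7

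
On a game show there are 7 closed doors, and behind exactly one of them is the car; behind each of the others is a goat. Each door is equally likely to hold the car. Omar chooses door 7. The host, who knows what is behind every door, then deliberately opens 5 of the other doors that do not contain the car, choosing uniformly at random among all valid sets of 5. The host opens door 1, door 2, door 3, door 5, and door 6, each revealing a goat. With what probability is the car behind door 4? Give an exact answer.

Apply Bayes' rule, conditioning on where the car actually is.
If it is behind any of doors 1, 2, 3, 5, and 6 (prior 1/7 each): that door was opened and seen not to hold the prize — ruled out; weight (1/7)·0 = 0 each.
If it is behind door 4 (prior 1/7): the host has no choice, probability 1; weight (1/7)·1 = 1/7.
If it is behind door 7 (prior 1/7): the host has 6 equally likely choices, so probability 1/6; weight (1/7)·(1/6) = 1/42.
The weights sum to 1/6.
So P(the car behind door 4 | the host opened door 1, door 2, door 3, door 5, and door 6) = (1/7) / (1/6) = 6/7.

6/7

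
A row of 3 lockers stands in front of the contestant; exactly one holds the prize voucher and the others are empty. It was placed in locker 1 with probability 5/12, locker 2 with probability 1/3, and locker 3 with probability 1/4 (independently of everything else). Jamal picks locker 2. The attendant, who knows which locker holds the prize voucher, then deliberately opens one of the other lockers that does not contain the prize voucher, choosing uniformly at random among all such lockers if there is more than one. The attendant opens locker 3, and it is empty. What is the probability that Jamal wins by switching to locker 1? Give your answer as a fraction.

5/7

Condition on the true location of the prize voucher.
If it is in locker 1 (prior 5/12): the attendant has no choice, probability 1; weight (5/12)·1 = 5/12.
If it is in locker 2 (prior 1/3): the attendant has 2 equally likely choices, so probability 1/2; weight (1/3)·(1/2) = 1/6.
If it is in locker 3 (prior 1/4): the attendant opened locker 3, so this case is ruled out; weight (1/4)·0 = 0.
The weights sum to 7/12.
So P(the prize voucher in locker 1 | the attendant opened locker 3) = (5/12) / (7/12) = 5/7.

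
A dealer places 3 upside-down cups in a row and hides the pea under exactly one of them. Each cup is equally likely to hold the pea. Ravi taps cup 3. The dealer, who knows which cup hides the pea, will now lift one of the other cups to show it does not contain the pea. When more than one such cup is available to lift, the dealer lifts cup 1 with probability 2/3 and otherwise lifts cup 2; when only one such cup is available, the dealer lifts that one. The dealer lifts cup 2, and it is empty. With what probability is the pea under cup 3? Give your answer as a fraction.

1/4

Apply Bayes' rule, conditioning on where the pea actually is.
If it is under cup 1 (prior 1/3): only cup 2 is available, probability 1; weight (1/3)·1 = 1/3.
If it is under cup 2 (prior 1/3): the dealer opened cup 2, so this case is ruled out; weight (1/3)·0 = 0.
If it is under cup 3 (prior 1/3): cup 1 is available but not opened, probability 1/3; weight (1/3)·(1/3) = 1/9.
The weights sum to 4/9.
So P(the pea under cup 3 | the dealer opened cup 2) = (1/9) / (4/9) = 1/4.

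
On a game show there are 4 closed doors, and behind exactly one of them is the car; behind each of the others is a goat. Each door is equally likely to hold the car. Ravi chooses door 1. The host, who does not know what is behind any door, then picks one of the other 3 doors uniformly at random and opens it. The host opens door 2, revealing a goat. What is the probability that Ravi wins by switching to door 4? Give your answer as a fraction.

Consider each possible location of the car in turn.
If it is behind any of doors 1, 3, and 4 (prior 1/4 each): the host picks door 2 with probability 1/3 regardless, and it is not the prize; weight (1/4)·(1/3) = 1/12 each.
If it is behind door 2 (prior 1/4): the host opened door 2, so this case is ruled out; weight (1/4)·0 = 0.
The weights sum to 1/4.
So P(the car behind door 4 | the host opened door 2) = (1/12) / (1/4) = 1/3.

1/3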